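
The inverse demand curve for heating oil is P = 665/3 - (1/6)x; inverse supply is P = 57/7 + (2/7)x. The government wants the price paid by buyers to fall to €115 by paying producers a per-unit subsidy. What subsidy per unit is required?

At a buyer price of 115, quantity demanded is 1330 − 6·115 = 640.
Sellers supply 640 only when they receive Ps = 57/7 + (2/7)·640 = 191.
s = Ps − Pb = 191 − 115 = 76.

Required subsidy s = €76 per unit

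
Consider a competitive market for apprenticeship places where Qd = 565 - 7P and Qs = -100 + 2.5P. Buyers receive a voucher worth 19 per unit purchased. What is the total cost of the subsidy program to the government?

Government cost = 2090

Pre-subsidy: 565 - 7P = -100 + 2.5P gives P* = 70, Q* = 75.
With the rebate, buyers effectively pay Pb = Ps − 19, where Ps is the price sellers receive.
Demand in terms of Ps becomes Qd = 565 − 7(Ps − 19) = 698 - 7Ps. Setting this equal to supply: 698 - 7Ps = -100 + 2.5Ps, so Ps = 84.
Buyers pay Pb = 84 − 19 = 65; Q' = -100 + 2.5·84 = 110.
Government outlay = subsidy × quantity = 19 × 110 = 2090.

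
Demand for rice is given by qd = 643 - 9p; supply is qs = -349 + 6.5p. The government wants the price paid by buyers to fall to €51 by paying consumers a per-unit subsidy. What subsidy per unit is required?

At a buyer price of 51, quantity demanded is 643 − 9·51 = 184.
Sellers supply 184 only when they receive ps with -349 + 6.5·ps = 184, i.e. ps = 82.
s = ps − pb = 82 − 51 = 31.

Required subsidy s = €31 per unit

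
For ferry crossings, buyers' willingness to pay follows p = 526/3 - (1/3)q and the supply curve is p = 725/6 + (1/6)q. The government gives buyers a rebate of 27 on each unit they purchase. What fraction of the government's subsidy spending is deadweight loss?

Pre-subsidy: 526/3 - (1/3)q = 725/6 + (1/6)q gives q* = 109 and p* = 139.
With the rebate, buyers effectively pay pb = ps − 27, where ps is the price sellers receive.
On the curves, pb = 526/3 - (1/3)q and ps = 725/6 + (1/6)q; the wedge ps − pb = 27 gives 725/6 + (1/6)q − (526/3 - (1/3)q) = 27, so q' = 163.
Then pb = 526/3 − (1/3)·163 = 121 and ps = 725/6 + (1/6)·163 = 148.
ΔCS = ½(109 + 163)(139 − 121) = 2448; ΔPS = ½(109 + 163)(148 − 139) = 1224.
Government spending = 27 × 163 = 4401.
DWL = ½ × 27 × (163 − 109) = 729; fraction = 729 / 4401 = 27/163.

DWL / government spending = 27/163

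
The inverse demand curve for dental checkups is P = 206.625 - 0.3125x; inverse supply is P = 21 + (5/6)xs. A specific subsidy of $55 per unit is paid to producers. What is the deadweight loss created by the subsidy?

Deadweight loss = $1320

Pre-subsidy: 206.625 - 0.3125x = 21 + (5/6)x gives x* = 162 and P* = 156.
With the subsidy, sellers receive Ps = Pb + 55 for each unit, where Pb is the price buyers pay.
On the curves, Pb = 206.625 - 0.3125x and Ps = 21 + (5/6)x; the wedge Ps − Pb = 55 gives 21 + (5/6)x − (206.625 - 0.3125x) = 55, so x' = 210.
Then Pb = 206.625 − 0.3125·210 = 141 and Ps = 21 + (5/6)·210 = 196.
The subsidy expands output by 210 − 162 = 48 past the efficient level; on those units the gap between marginal cost and willingness to pay runs from 0 up to 55.
DWL = ½ × 55 × 48 = 1320.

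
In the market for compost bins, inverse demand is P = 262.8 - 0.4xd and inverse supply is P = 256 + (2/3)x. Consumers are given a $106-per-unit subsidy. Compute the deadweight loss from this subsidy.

Pre-subsidy: 262.8 - 0.4x = 256 + (2/3)x gives x* = 6.375 and P* = 260.25.
With the rebate, buyers effectively pay Pb = Ps − 106, where Ps is the price sellers receive.
On the curves, Pb = 262.8 - 0.4x and Ps = 256 + (2/3)x; the wedge Ps − Pb = 106 gives 256 + (2/3)x − (262.8 - 0.4x) = 106, so x' = 105.75.
Then Pb = 262.8 − 0.4·105.75 = 220.5 and Ps = 256 + (2/3)·105.75 = 326.5.
The subsidy expands output by 105.75 − 6.375 = 99.375 past the efficient level; on those units the gap between marginal cost and willingness to pay runs from 0 up to 106.
DWL = ½ × 106 × 99.375 = 5266.875.

Deadweight loss = $5266.875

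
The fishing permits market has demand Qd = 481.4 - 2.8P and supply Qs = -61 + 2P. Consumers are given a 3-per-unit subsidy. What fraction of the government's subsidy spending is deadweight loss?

DWL / government spending = 7/674

Pre-subsidy: 481.4 - 2.8P = -61 + 2P gives P* = 113, Q* = 165.
With the rebate, buyers effectively pay Pb = Ps − 3, where Ps is the price sellers receive.
Demand in terms of Ps becomes Qd = 481.4 − 2.8(Ps − 3) = 489.8 - 2.8Ps. Setting this equal to supply: 489.8 - 2.8Ps = -61 + 2Ps, so Ps = 114.75.
Buyers pay Pb = 114.75 − 3 = 111.75; Q' = -61 + 2·114.75 = 168.5.
ΔCS = ½(165 + 168.5)(113 − 111.75) = 208.4375; ΔPS = ½(165 + 168.5)(114.75 − 113) = 291.8125.
Government spending = 3 × 168.5 = 505.5.
DWL = ½ × 3 × (168.5 − 165) = 5.25; fraction = 5.25 / 505.5 = 7/674.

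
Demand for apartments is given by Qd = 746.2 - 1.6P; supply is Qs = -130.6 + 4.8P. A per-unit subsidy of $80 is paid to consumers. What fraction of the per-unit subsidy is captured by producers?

Pre-subsidy: 746.2 - 1.6P = -130.6 + 4.8P gives P* = 137, Q* = 527.
With the rebate, buyers effectively pay Pb = Ps − 80, where Ps is the price sellers receive.
Demand in terms of Ps becomes Qd = 746.2 − 1.6(Ps − 80) = 874.2 - 1.6Ps. Setting this equal to supply: 874.2 - 1.6Ps = -130.6 + 4.8Ps, so Ps = 157.
Buyers pay Pb = 157 − 80 = 77; Q' = -130.6 + 4.8·157 = 623.
Buyers' price falls by P* − Pb = 137 − 77 = 60; sellers' price rises by Ps − P* = 157 − 137 = 20.
So producers capture 20/80 = 0.25 of each unit of subsidy.

Producer share = 0.25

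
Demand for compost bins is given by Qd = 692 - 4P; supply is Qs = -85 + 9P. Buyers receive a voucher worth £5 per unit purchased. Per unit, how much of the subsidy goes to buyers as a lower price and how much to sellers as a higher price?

Pre-subsidy: 692 - 4P = -85 + 9P gives P* = 777/13, Q* = 5888/13.
With the rebate, buyers effectively pay Pb = Ps − 5, where Ps is the price sellers receive.
Demand in terms of Ps becomes Qd = 692 − 4(Ps − 5) = 712 - 4Ps. Setting this equal to supply: 712 - 4Ps = -85 + 9Ps, so Ps = 797/13.
Buyers pay Pb = 797/13 − 5 = 732/13; Q' = -85 + 9·(797/13) = 6068/13.
Buyers' price falls by P* − Pb = 777/13 − 732/13 = 45/13; sellers' price rises by Ps − P* = 797/13 − 777/13 = 20/13.

Buyers gain 45/13 per unit; sellers gain 20/13 per unit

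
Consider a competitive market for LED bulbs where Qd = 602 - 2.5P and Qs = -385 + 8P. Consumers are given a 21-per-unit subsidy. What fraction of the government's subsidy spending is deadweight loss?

DWL / government spending = 20/407

Pre-subsidy: 602 - 2.5P = -385 + 8P gives P* = 94, Q* = 367.
With the rebate, buyers effectively pay Pb = Ps − 21, where Ps is the price sellers receive.
Demand in terms of Ps becomes Qd = 602 − 2.5(Ps − 21) = 654.5 - 2.5Ps. Setting this equal to supply: 654.5 - 2.5Ps = -385 + 8Ps, so Ps = 99.
Buyers pay Pb = 99 − 21 = 78; Q' = -385 + 8·99 = 407.
ΔCS = ½(367 + 407)(94 − 78) = 6192; ΔPS = ½(367 + 407)(99 − 94) = 1935.
Government spending = 21 × 407 = 8547.
DWL = ½ × 21 × (407 − 367) = 420; fraction = 420 / 8547 = 20/407.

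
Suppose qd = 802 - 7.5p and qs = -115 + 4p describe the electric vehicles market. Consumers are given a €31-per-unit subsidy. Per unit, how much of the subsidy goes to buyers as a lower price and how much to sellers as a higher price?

Buyers gain 248/23 per unit; sellers gain 465/23 per unit

Pre-subsidy: 802 - 7.5p = -115 + 4p gives p* = 1834/23, q* = 4691/23.
With the rebate, buyers effectively pay pb = ps − 31, where ps is the price sellers receive.
Demand in terms of ps becomes qd = 802 − 7.5(ps − 31) = 1034.5 - 7.5ps. Setting this equal to supply: 1034.5 - 7.5ps = -115 + 4ps, so ps = 2299/23.
Buyers pay pb = 2299/23 − 31 = 1586/23; q' = -115 + 4·(2299/23) = 6551/23.
Buyers' price falls by p* − pb = 1834/23 − 1586/23 = 248/23; sellers' price rises by ps − p* = 2299/23 − 1834/23 = 465/23.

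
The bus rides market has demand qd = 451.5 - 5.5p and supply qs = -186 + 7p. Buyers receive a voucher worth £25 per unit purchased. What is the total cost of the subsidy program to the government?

Government cost = £6200

Pre-subsidy: 451.5 - 5.5p = -186 + 7p gives p* = 51, q* = 171.
With the rebate, buyers effectively pay pb = ps − 25, where ps is the price sellers receive.
Demand in terms of ps becomes qd = 451.5 − 5.5(ps − 25) = 589 - 5.5ps. Setting this equal to supply: 589 - 5.5ps = -186 + 7ps, so ps = 62.
Buyers pay pb = 62 − 25 = 37; q' = -186 + 7·62 = 248.
Government outlay = subsidy × quantity = 25 × 248 = 6200.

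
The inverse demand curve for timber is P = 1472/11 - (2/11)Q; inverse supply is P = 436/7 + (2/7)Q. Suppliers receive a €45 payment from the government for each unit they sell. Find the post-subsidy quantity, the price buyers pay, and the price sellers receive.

Pre-subsidy: 1472/11 - (2/11)Q = 436/7 + (2/7)Q gives Q* = 153 and P* = 106.
With the subsidy, sellers receive Ps = Pb + 45 for each unit, where Pb is the price buyers pay.
On the curves, Pb = 1472/11 - (2/11)Q and Ps = 436/7 + (2/7)Q; the wedge Ps − Pb = 45 gives 436/7 + (2/7)Q − (1472/11 - (2/11)Q) = 45, so Q' = 249.25.
Then Pb = 1472/11 − (2/11)·249.25 = 88.5 and Ps = 436/7 + (2/7)·249.25 = 133.5.

Q' = 249.25; buyers pay €88.5; sellers receive €133.5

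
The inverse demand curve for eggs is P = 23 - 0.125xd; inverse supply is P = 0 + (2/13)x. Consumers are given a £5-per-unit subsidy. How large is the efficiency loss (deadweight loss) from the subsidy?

Deadweight loss = 1300/29

Pre-subsidy: 23 - 0.125x = 0 + (2/13)x gives x* = 2392/29 and P* = 368/29.
With the rebate, buyers effectively pay Pb = Ps − 5, where Ps is the price sellers receive.
On the curves, Pb = 23 - 0.125x and Ps = 0 + (2/13)x; the wedge Ps − Pb = 5 gives 0 + (2/13)x − (23 - 0.125x) = 5, so x' = 2912/29.
Then Pb = 23 − 0.125·(2912/29) = 303/29 and Ps = 0 + (2/13)·(2912/29) = 448/29.
The subsidy expands output by 2912/29 − 2392/29 = 520/29 past the efficient level; on those units the gap between marginal cost and willingness to pay runs from 0 up to 5.
DWL = ½ × 5 × 520/29 = 1300/29.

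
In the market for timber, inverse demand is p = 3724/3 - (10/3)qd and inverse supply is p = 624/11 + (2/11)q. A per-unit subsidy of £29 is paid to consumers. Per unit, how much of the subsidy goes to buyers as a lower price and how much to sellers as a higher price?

Buyers gain £27.5 per unit; sellers gain £1.5 per unit

Pre-subsidy: 3724/3 - (10/3)q = 624/11 + (2/11)q gives q* = 337 and p* = 118.
With the rebate, buyers effectively pay pb = ps − 29, where ps is the price sellers receive.
On the curves, pb = 3724/3 - (10/3)q and ps = 624/11 + (2/11)q; the wedge ps − pb = 29 gives 624/11 + (2/11)q − (3724/3 - (10/3)q) = 29, so q' = 345.25.
Then pb = 3724/3 − (10/3)·345.25 = 90.5 and ps = 624/11 + (2/11)·345.25 = 119.5.
Buyers' price falls by p* − pb = 118 − 90.5 = 27.5; sellers' price rises by ps − p* = 119.5 − 118 = 1.5.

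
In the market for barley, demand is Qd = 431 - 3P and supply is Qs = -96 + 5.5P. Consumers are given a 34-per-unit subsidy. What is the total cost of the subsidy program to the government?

Government cost = 10574

Pre-subsidy: 431 - 3P = -96 + 5.5P gives P* = 62, Q* = 245.
With the rebate, buyers effectively pay Pb = Ps − 34, where Ps is the price sellers receive.
Demand in terms of Ps becomes Qd = 431 − 3(Ps − 34) = 533 - 3Ps. Setting this equal to supply: 533 - 3Ps = -96 + 5.5Ps, so Ps = 74.
Buyers pay Pb = 74 − 34 = 40; Q' = -96 + 5.5·74 = 311.
Government outlay = subsidy × quantity = 34 × 311 = 10574.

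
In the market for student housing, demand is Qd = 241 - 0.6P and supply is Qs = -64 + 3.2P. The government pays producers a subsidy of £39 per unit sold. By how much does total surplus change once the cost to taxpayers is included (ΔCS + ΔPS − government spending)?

Pre-subsidy: 241 - 0.6P = -64 + 3.2P gives P* = 1525/19, Q* = 3664/19.
With the subsidy, sellers receive Ps = Pb + 39 for each unit, where Pb is the price buyers pay.
Supply in terms of Pb becomes Qs = -64 + 3.2(Pb + 39) = 60.8 + 3.2Pb. Setting this equal to demand: 241 - 0.6Pb = 60.8 + 3.2Pb, so Pb = 901/19.
Sellers receive Ps = 901/19 + 39 = 1642/19; Q' = 241 − 0.6·(901/19) = 20192/95.
ΔCS = ½(3664/19 + 20192/95)(1525/19 − 901/19) = 12015744/1805; ΔPS = ½(3664/19 + 20192/95)(1642/19 − 1525/19) = 2252952/1805.
Government spending = 39 × 20192/95 = 787488/95.
Net change = 12015744/1805 + 2252952/1805 − 787488/95 = -36504/95. The loss equals the DWL triangle ½·39·1872/95.

Net change in total surplus = -36504/95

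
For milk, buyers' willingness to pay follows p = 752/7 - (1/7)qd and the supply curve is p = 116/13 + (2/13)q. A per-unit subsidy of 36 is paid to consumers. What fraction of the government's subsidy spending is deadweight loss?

DWL / government spending = 91/680

Pre-subsidy: 752/7 - (1/7)q = 116/13 + (2/13)q gives q* = 332 and p* = 60.
With the rebate, buyers effectively pay pb = ps − 36, where ps is the price sellers receive.
On the curves, pb = 752/7 - (1/7)q and ps = 116/13 + (2/13)q; the wedge ps − pb = 36 gives 116/13 + (2/13)q − (752/7 - (1/7)q) = 36, so q' = 1360/3.
Then pb = 752/7 − (1/7)·(1360/3) = 128/3 and ps = 116/13 + (2/13)·(1360/3) = 236/3.
ΔCS = ½(332 + 1360/3)(60 − 128/3) = 61256/9; ΔPS = ½(332 + 1360/3)(236/3 − 60) = 65968/9.
Government spending = 36 × 1360/3 = 16320.
DWL = ½ × 36 × (1360/3 − 332) = 2184; fraction = 2184 / 16320 = 91/680.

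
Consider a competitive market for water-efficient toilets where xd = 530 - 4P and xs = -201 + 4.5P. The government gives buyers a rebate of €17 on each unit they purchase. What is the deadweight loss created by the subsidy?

Pre-subsidy: 530 - 4P = -201 + 4.5P gives P* = 86, x* = 186.
With the rebate, buyers effectively pay Pb = Ps − 17, where Ps is the price sellers receive.
Demand in terms of Ps becomes xd = 530 − 4(Ps − 17) = 598 - 4Ps. Setting this equal to supply: 598 - 4Ps = -201 + 4.5Ps, so Ps = 94.
Buyers pay Pb = 94 − 17 = 77; x' = -201 + 4.5·94 = 222.
The subsidy expands output by 222 − 186 = 36 past the efficient level; on those units the gap between marginal cost and willingness to pay runs from 0 up to 17.
DWL = ½ × 17 × 36 = 306.

Deadweight loss = €306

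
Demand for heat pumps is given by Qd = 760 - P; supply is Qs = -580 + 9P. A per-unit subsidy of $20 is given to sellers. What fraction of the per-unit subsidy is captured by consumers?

Consumer share = 0.9

Pre-subsidy: 760 - P = -580 + 9P gives P* = 134, Q* = 626.
With the subsidy, sellers receive Ps = Pb + 20 for each unit, where Pb is the price buyers pay.
Supply in terms of Pb becomes Qs = -580 + 9(Pb + 20) = -400 + 9Pb. Setting this equal to demand: 760 - Pb = -400 + 9Pb, so Pb = 116.
Sellers receive Ps = 116 + 20 = 136; Q' = 760 − 1·116 = 644.
Buyers' price falls by P* − Pb = 134 − 116 = 18; sellers' price rises by Ps − P* = 136 − 134 = 2.
So consumers capture 18/20 = 0.9 of each unit of subsidy.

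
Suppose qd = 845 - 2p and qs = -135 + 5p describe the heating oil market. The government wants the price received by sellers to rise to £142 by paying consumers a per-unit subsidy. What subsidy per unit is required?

At a seller price of 142, quantity supplied is -135 + 5·142 = 575.
Buyers absorb 575 only when they pay pb with 845 − 2·pb = 575, i.e. pb = 135.
s = ps − pb = 142 − 135 = 7.

Required subsidy s = £7 per unit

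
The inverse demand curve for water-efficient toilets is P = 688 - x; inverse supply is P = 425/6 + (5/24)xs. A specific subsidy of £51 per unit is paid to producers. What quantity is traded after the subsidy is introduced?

x' = 16036/29

Pre-subsidy: 688 - x = 425/6 + (5/24)x gives x* = 14812/29 and P* = 5140/29.
With the subsidy, sellers receive Ps = Pb + 51 for each unit, where Pb is the price buyers pay.
On the curves, Pb = 688 - x and Ps = 425/6 + (5/24)x; the wedge Ps − Pb = 51 gives 425/6 + (5/24)x − (688 - x) = 51, so x' = 16036/29.
Then Pb = 688 − 1·(16036/29) = 3916/29 and Ps = 425/6 + (5/24)·(16036/29) = 5395/29.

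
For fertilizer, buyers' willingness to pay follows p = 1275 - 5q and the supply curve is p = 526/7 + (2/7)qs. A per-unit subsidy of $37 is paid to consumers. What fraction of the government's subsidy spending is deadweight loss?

Pre-subsidy: 1275 - 5q = 526/7 + (2/7)q gives q* = 227 and p* = 140.
With the rebate, buyers effectively pay pb = ps − 37, where ps is the price sellers receive.
On the curves, pb = 1275 - 5q and ps = 526/7 + (2/7)q; the wedge ps − pb = 37 gives 526/7 + (2/7)q − (1275 - 5q) = 37, so q' = 234.
Then pb = 1275 − 5·234 = 105 and ps = 526/7 + (2/7)·234 = 142.
ΔCS = ½(227 + 234)(140 − 105) = 8067.5; ΔPS = ½(227 + 234)(142 − 140) = 461.
Government spending = 37 × 234 = 8658.
DWL = ½ × 37 × (234 − 227) = 129.5; fraction = 129.5 / 8658 = 7/468.

DWL / government spending = 7/468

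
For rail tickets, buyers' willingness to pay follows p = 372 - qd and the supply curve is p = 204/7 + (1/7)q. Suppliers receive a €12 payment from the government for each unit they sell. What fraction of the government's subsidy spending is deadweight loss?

DWL / government spending = 7/414

Pre-subsidy: 372 - q = 204/7 + (1/7)q gives q* = 300 and p* = 72.
With the subsidy, sellers receive ps = pb + 12 for each unit, where pb is the price buyers pay.
On the curves, pb = 372 - q and ps = 204/7 + (1/7)q; the wedge ps − pb = 12 gives 204/7 + (1/7)q − (372 - q) = 12, so q' = 310.5.
Then pb = 372 − 1·310.5 = 61.5 and ps = 204/7 + (1/7)·310.5 = 73.5.
ΔCS = ½(300 + 310.5)(72 − 61.5) = 3205.125; ΔPS = ½(300 + 310.5)(73.5 − 72) = 457.875.
Government spending = 12 × 310.5 = 3726.
DWL = ½ × 12 × (310.5 − 300) = 63; fraction = 63 / 3726 = 7/414.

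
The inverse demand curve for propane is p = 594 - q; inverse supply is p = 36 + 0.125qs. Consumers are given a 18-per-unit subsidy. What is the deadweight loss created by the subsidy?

Pre-subsidy: 594 - q = 36 + 0.125q gives q* = 496 and p* = 98.
With the rebate, buyers effectively pay pb = ps − 18, where ps is the price sellers receive.
On the curves, pb = 594 - q and ps = 36 + 0.125q; the wedge ps − pb = 18 gives 36 + 0.125q − (594 - q) = 18, so q' = 512.
Then pb = 594 − 1·512 = 82 and ps = 36 + 0.125·512 = 100.
The subsidy expands output by 512 − 496 = 16 past the efficient level; on those units the gap between marginal cost and willingness to pay runs from 0 up to 18.
DWL = ½ × 18 × 16 = 144.

Deadweight loss = 144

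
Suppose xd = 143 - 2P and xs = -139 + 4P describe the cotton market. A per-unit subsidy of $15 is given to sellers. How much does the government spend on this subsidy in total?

Government cost = $1035

Pre-subsidy: 143 - 2P = -139 + 4P gives P* = 47, x* = 49.
With the subsidy, sellers receive Ps = Pb + 15 for each unit, where Pb is the price buyers pay.
Supply in terms of Pb becomes xs = -139 + 4(Pb + 15) = -79 + 4Pb. Setting this equal to demand: 143 - 2Pb = -79 + 4Pb, so Pb = 37.
Sellers receive Ps = 37 + 15 = 52; x' = 143 − 2·37 = 69.
Government outlay = subsidy × quantity = 15 × 69 = 1035.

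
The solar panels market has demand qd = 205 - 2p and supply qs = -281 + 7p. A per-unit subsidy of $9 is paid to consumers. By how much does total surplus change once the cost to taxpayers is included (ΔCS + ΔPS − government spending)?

Net change in total surplus = -$63

Pre-subsidy: 205 - 2p = -281 + 7p gives p* = 54, q* = 97.
With the rebate, buyers effectively pay pb = ps − 9, where ps is the price sellers receive.
Demand in terms of ps becomes qd = 205 − 2(ps − 9) = 223 - 2ps. Setting this equal to supply: 223 - 2ps = -281 + 7ps, so ps = 56.
Buyers pay pb = 56 − 9 = 47; q' = -281 + 7·56 = 111.
ΔCS = ½(97 + 111)(54 − 47) = 728; ΔPS = ½(97 + 111)(56 − 54) = 208.
Government spending = 9 × 111 = 999.
Net change = 728 + 208 − 999 = -63. The loss equals the DWL triangle ½·9·14.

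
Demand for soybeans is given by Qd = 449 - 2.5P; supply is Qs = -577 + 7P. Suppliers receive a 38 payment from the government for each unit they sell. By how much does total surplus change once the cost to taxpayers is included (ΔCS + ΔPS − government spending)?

Net change in total surplus = -1330

Pre-subsidy: 449 - 2.5P = -577 + 7P gives P* = 108, Q* = 179.
With the subsidy, sellers receive Ps = Pb + 38 for each unit, where Pb is the price buyers pay.
Supply in terms of Pb becomes Qs = -577 + 7(Pb + 38) = -311 + 7Pb. Setting this equal to demand: 449 - 2.5Pb = -311 + 7Pb, so Pb = 80.
Sellers receive Ps = 80 + 38 = 118; Q' = 449 − 2.5·80 = 249.
ΔCS = ½(179 + 249)(108 − 80) = 5992; ΔPS = ½(179 + 249)(118 − 108) = 2140.
Government spending = 38 × 249 = 9462.
Net change = 5992 + 2140 − 9462 = -1330. The loss equals the DWL triangle ½·38·70.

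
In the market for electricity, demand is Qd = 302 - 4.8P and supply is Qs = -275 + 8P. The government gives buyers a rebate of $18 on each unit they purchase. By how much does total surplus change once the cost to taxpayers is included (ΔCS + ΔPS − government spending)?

Net change in total surplus = -$486

Pre-subsidy: 302 - 4.8P = -275 + 8P gives P* = 45.078125, Q* = 85.625.
With the rebate, buyers effectively pay Pb = Ps − 18, where Ps is the price sellers receive.
Demand in terms of Ps becomes Qd = 302 − 4.8(Ps − 18) = 388.4 - 4.8Ps. Setting this equal to supply: 388.4 - 4.8Ps = -275 + 8Ps, so Ps = 51.828125.
Buyers pay Pb = 51.828125 − 18 = 33.828125; Q' = -275 + 8·51.828125 = 139.625.
ΔCS = ½(85.625 + 139.625)(45.078125 − 33.828125) = 1267.03125; ΔPS = ½(85.625 + 139.625)(51.828125 − 45.078125) = 760.21875.
Government spending = 18 × 139.625 = 2513.25.
Net change = 1267.03125 + 760.21875 − 2513.25 = -486. The loss equals the DWL triangle ½·18·54.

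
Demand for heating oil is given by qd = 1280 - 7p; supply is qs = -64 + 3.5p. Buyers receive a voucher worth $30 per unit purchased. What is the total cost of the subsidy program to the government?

Government cost = $13620

Pre-subsidy: 1280 - 7p = -64 + 3.5p gives p* = 128, q* = 384.
With the rebate, buyers effectively pay pb = ps − 30, where ps is the price sellers receive.
Demand in terms of ps becomes qd = 1280 − 7(ps − 30) = 1490 - 7ps. Setting this equal to supply: 1490 - 7ps = -64 + 3.5ps, so ps = 148.
Buyers pay pb = 148 − 30 = 118; q' = -64 + 3.5·148 = 454.
Government outlay = subsidy × quantity = 30 × 454 = 13620.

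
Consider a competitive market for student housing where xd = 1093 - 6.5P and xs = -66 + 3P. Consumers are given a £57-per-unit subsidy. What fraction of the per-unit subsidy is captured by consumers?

Consumer share = 6/19

Pre-subsidy: 1093 - 6.5P = -66 + 3P gives P* = 122, x* = 300.
With the rebate, buyers effectively pay Pb = Ps − 57, where Ps is the price sellers receive.
Demand in terms of Ps becomes xd = 1093 − 6.5(Ps − 57) = 1463.5 - 6.5Ps. Setting this equal to supply: 1463.5 - 6.5Ps = -66 + 3Ps, so Ps = 161.
Buyers pay Pb = 161 − 57 = 104; x' = -66 + 3·161 = 417.
Buyers' price falls by P* − Pb = 122 − 104 = 18; sellers' price rises by Ps − P* = 161 − 122 = 39.
So consumers capture 18/57 = 6/19 of each unit of subsidy.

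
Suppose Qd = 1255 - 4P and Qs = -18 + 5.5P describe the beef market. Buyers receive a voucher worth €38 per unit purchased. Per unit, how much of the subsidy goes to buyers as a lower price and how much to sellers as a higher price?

Buyers gain €22 per unit; sellers gain €16 per unit

Pre-subsidy: 1255 - 4P = -18 + 5.5P gives P* = 134, Q* = 719.
With the rebate, buyers effectively pay Pb = Ps − 38, where Ps is the price sellers receive.
Demand in terms of Ps becomes Qd = 1255 − 4(Ps − 38) = 1407 - 4Ps. Setting this equal to supply: 1407 - 4Ps = -18 + 5.5Ps, so Ps = 150.
Buyers pay Pb = 150 − 38 = 112; Q' = -18 + 5.5·150 = 807.
Buyers' price falls by P* − Pb = 134 − 112 = 22; sellers' price rises by Ps − P* = 150 − 134 = 16.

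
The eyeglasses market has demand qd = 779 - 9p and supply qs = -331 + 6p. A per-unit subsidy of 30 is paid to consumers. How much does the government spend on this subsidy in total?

Pre-subsidy: 779 - 9p = -331 + 6p gives p* = 74, q* = 113.
With the rebate, buyers effectively pay pb = ps − 30, where ps is the price sellers receive.
Demand in terms of ps becomes qd = 779 − 9(ps − 30) = 1049 - 9ps. Setting this equal to supply: 1049 - 9ps = -331 + 6ps, so ps = 92.
Buyers pay pb = 92 − 30 = 62; q' = -331 + 6·92 = 221.
Government outlay = subsidy × quantity = 30 × 221 = 6630.

Government cost = 6630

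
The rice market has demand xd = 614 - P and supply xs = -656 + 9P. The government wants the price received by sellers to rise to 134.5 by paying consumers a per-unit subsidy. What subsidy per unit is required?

At a seller price of 134.5, quantity supplied is -656 + 9·134.5 = 554.5.
Buyers absorb 554.5 only when they pay Pb with 614 − 1·Pb = 554.5, i.e. Pb = 59.5.
s = Ps − Pb = 134.5 − 59.5 = 75.

Required subsidy s = 75 per unit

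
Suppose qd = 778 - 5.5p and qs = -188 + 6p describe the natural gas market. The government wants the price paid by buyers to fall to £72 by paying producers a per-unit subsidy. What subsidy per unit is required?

Required subsidy s = £23 per unit

At a buyer price of 72, quantity demanded is 778 − 5.5·72 = 382.
Sellers supply 382 only when they receive ps with -188 + 6·ps = 382, i.e. ps = 95.
s = ps − pb = 95 − 72 = 23.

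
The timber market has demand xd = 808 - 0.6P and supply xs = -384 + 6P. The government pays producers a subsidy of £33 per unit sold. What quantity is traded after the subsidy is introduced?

x' = 7894/11

Pre-subsidy: 808 - 0.6P = -384 + 6P gives P* = 5960/33, x* = 7696/11.
With the subsidy, sellers receive Ps = Pb + 33 for each unit, where Pb is the price buyers pay.
Supply in terms of Pb becomes xs = -384 + 6(Pb + 33) = -186 + 6Pb. Setting this equal to demand: 808 - 0.6Pb = -186 + 6Pb, so Pb = 4970/33.
Sellers receive Ps = 4970/33 + 33 = 6059/33; x' = 808 − 0.6·(4970/33) = 7894/11.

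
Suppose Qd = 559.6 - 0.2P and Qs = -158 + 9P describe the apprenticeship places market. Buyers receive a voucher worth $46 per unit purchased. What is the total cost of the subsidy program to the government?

Government cost = $25438

Pre-subsidy: 559.6 - 0.2P = -158 + 9P gives P* = 78, Q* = 544.
With the rebate, buyers effectively pay Pb = Ps − 46, where Ps is the price sellers receive.
Demand in terms of Ps becomes Qd = 559.6 − 0.2(Ps − 46) = 568.8 - 0.2Ps. Setting this equal to supply: 568.8 - 0.2Ps = -158 + 9Ps, so Ps = 79.
Buyers pay Pb = 79 − 46 = 33; Q' = -158 + 9·79 = 553.
Government outlay = subsidy × quantity = 46 × 553 = 25438.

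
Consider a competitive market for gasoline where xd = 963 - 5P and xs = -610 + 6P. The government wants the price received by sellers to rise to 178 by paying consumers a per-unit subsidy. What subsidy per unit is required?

Required subsidy s = 77 per unit

At a seller price of 178, quantity supplied is -610 + 6·178 = 458.
Buyers absorb 458 only when they pay Pb with 963 − 5·Pb = 458, i.e. Pb = 101.
s = Ps − Pb = 178 − 101 = 77.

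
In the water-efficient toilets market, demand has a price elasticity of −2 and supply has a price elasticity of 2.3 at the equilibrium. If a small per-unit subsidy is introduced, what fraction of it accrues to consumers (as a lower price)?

For a small subsidy around the equilibrium, the benefit split depends on the relative slopes, which at a point are proportional to the elasticities.
Buyer share = εs/(εs + |εd|) = 2.3/(2.3 + 2) = 23/43; seller share = |εd|/(εs + |εd|) = 20/43.

Consumer share = 23/43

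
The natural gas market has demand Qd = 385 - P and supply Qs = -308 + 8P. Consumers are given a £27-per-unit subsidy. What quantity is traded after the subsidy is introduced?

Q' = 332

Pre-subsidy: 385 - P = -308 + 8P gives P* = 77, Q* = 308.
With the rebate, buyers effectively pay Pb = Ps − 27, where Ps is the price sellers receive.
Demand in terms of Ps becomes Qd = 385 − 1(Ps − 27) = 412 - Ps. Setting this equal to supply: 412 - Ps = -308 + 8Ps, so Ps = 80.
Buyers pay Pb = 80 − 27 = 53; Q' = -308 + 8·80 = 332.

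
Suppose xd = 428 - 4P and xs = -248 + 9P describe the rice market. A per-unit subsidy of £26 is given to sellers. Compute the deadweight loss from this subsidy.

Pre-subsidy: 428 - 4P = -248 + 9P gives P* = 52, x* = 220.
With the subsidy, sellers receive Ps = Pb + 26 for each unit, where Pb is the price buyers pay.
Supply in terms of Pb becomes xs = -248 + 9(Pb + 26) = -14 + 9Pb. Setting this equal to demand: 428 - 4Pb = -14 + 9Pb, so Pb = 34.
Sellers receive Ps = 34 + 26 = 60; x' = 428 − 4·34 = 292.
The subsidy expands output by 292 − 220 = 72 past the efficient level; on those units the gap between marginal cost and willingness to pay runs from 0 up to 26.
DWL = ½ × 26 × 72 = 936.

Deadweight loss = £936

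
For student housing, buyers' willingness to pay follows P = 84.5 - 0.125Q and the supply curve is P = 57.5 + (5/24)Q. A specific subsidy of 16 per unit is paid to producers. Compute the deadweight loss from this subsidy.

Pre-subsidy: 84.5 - 0.125Q = 57.5 + (5/24)Q gives Q* = 81 and P* = 74.375.
With the subsidy, sellers receive Ps = Pb + 16 for each unit, where Pb is the price buyers pay.
On the curves, Pb = 84.5 - 0.125Q and Ps = 57.5 + (5/24)Q; the wedge Ps − Pb = 16 gives 57.5 + (5/24)Q − (84.5 - 0.125Q) = 16, so Q' = 129.
Then Pb = 84.5 − 0.125·129 = 68.375 and Ps = 57.5 + (5/24)·129 = 84.375.
The subsidy expands output by 129 − 81 = 48 past the efficient level; on those units the gap between marginal cost and willingness to pay runs from 0 up to 16.
DWL = ½ × 16 × 48 = 384.

Deadweight loss = 384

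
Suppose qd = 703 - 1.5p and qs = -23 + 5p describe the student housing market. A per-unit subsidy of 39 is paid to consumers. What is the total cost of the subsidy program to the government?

Pre-subsidy: 703 - 1.5p = -23 + 5p gives p* = 1452/13, q* = 6961/13.
With the rebate, buyers effectively pay pb = ps − 39, where ps is the price sellers receive.
Demand in terms of ps becomes qd = 703 − 1.5(ps − 39) = 761.5 - 1.5ps. Setting this equal to supply: 761.5 - 1.5ps = -23 + 5ps, so ps = 1569/13.
Buyers pay pb = 1569/13 − 39 = 1062/13; q' = -23 + 5·(1569/13) = 7546/13.
Government outlay = subsidy × quantity = 39 × 7546/13 = 22638.

Government cost = 22638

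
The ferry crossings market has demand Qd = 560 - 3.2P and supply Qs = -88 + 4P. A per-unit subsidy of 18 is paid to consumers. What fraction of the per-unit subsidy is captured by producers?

Producer share = 4/9

Pre-subsidy: 560 - 3.2P = -88 + 4P gives P* = 90, Q* = 272.
With the rebate, buyers effectively pay Pb = Ps − 18, where Ps is the price sellers receive.
Demand in terms of Ps becomes Qd = 560 − 3.2(Ps − 18) = 617.6 - 3.2Ps. Setting this equal to supply: 617.6 - 3.2Ps = -88 + 4Ps, so Ps = 98.
Buyers pay Pb = 98 − 18 = 80; Q' = -88 + 4·98 = 304.
Buyers' price falls by P* − Pb = 90 − 80 = 10; sellers' price rises by Ps − P* = 98 − 90 = 8.
So producers capture 8/18 = 4/9 of each unit of subsidy.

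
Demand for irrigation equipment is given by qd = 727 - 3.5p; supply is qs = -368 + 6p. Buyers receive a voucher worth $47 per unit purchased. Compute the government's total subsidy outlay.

Government cost = 381734/19

Pre-subsidy: 727 - 3.5p = -368 + 6p gives p* = 2190/19, q* = 6148/19.
With the rebate, buyers effectively pay pb = ps − 47, where ps is the price sellers receive.
Demand in terms of ps becomes qd = 727 − 3.5(ps − 47) = 891.5 - 3.5ps. Setting this equal to supply: 891.5 - 3.5ps = -368 + 6ps, so ps = 2519/19.
Buyers pay pb = 2519/19 − 47 = 1626/19; q' = -368 + 6·(2519/19) = 8122/19.
Government outlay = subsidy × quantity = 47 × 8122/19 = 381734/19.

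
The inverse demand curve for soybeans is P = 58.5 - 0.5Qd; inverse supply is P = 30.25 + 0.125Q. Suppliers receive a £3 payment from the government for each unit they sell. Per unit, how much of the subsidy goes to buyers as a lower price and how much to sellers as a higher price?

Pre-subsidy: 58.5 - 0.5Q = 30.25 + 0.125Q gives Q* = 45.2 and P* = 35.9.
With the subsidy, sellers receive Ps = Pb + 3 for each unit, where Pb is the price buyers pay.
On the curves, Pb = 58.5 - 0.5Q and Ps = 30.25 + 0.125Q; the wedge Ps − Pb = 3 gives 30.25 + 0.125Q − (58.5 - 0.5Q) = 3, so Q' = 50.
Then Pb = 58.5 − 0.5·50 = 33.5 and Ps = 30.25 + 0.125·50 = 36.5.
Buyers' price falls by P* − Pb = 35.9 − 33.5 = 2.4; sellers' price rises by Ps − P* = 36.5 − 35.9 = 0.6.

Buyers gain £2.4 per unit; sellers gain £0.6 per unit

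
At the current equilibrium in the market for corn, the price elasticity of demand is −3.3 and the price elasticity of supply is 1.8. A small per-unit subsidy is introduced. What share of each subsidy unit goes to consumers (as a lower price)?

For a small subsidy around the equilibrium, the benefit split depends on the relative slopes, which at a point are proportional to the elasticities.
Buyer share = εs/(εs + |εd|) = 1.8/(1.8 + 3.3) = 6/17; seller share = |εd|/(εs + |εd|) = 11/17.

Consumer share = 6/17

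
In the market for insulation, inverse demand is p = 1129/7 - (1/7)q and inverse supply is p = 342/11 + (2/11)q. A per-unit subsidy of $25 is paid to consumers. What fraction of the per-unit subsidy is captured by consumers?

Consumer share = 0.44

Pre-subsidy: 1129/7 - (1/7)q = 342/11 + (2/11)q gives q* = 401 and p* = 104.
With the rebate, buyers effectively pay pb = ps − 25, where ps is the price sellers receive.
On the curves, pb = 1129/7 - (1/7)q and ps = 342/11 + (2/11)q; the wedge ps − pb = 25 gives 342/11 + (2/11)q − (1129/7 - (1/7)q) = 25, so q' = 478.
Then pb = 1129/7 − (1/7)·478 = 93 and ps = 342/11 + (2/11)·478 = 118.
Buyers' price falls by p* − pb = 104 − 93 = 11; sellers' price rises by ps − p* = 118 − 104 = 14.
So consumers capture 11/25 = 0.44 of each unit of subsidy.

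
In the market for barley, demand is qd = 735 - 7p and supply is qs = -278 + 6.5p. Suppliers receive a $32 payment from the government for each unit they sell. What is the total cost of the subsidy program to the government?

Pre-subsidy: 735 - 7p = -278 + 6.5p gives p* = 2026/27, q* = 5663/27.
With the subsidy, sellers receive ps = pb + 32 for each unit, where pb is the price buyers pay.
Supply in terms of pb becomes qs = -278 + 6.5(pb + 32) = -70 + 6.5pb. Setting this equal to demand: 735 - 7pb = -70 + 6.5pb, so pb = 1610/27.
Sellers receive ps = 1610/27 + 32 = 2474/27; q' = 735 − 7·(1610/27) = 8575/27.
Government outlay = subsidy × quantity = 32 × 8575/27 = 274400/27.

Government cost = 274400/27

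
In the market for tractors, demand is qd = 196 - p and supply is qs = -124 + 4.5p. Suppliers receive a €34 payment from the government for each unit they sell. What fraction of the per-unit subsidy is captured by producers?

Pre-subsidy: 196 - p = -124 + 4.5p gives p* = 640/11, q* = 1516/11.
With the subsidy, sellers receive ps = pb + 34 for each unit, where pb is the price buyers pay.
Supply in terms of pb becomes qs = -124 + 4.5(pb + 34) = 29 + 4.5pb. Setting this equal to demand: 196 - pb = 29 + 4.5pb, so pb = 334/11.
Sellers receive ps = 334/11 + 34 = 708/11; q' = 196 − 1·(334/11) = 1822/11.
Buyers' price falls by p* − pb = 640/11 − 334/11 = 306/11; sellers' price rises by ps − p* = 708/11 − 640/11 = 68/11.
So producers capture (68/11)/34 = 2/11 of each unit of subsidy.

Producer share = 2/11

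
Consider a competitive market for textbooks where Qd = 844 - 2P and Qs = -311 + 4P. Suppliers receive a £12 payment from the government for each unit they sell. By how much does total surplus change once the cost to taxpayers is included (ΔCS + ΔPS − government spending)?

Pre-subsidy: 844 - 2P = -311 + 4P gives P* = 192.5, Q* = 459.
With the subsidy, sellers receive Ps = Pb + 12 for each unit, where Pb is the price buyers pay.
Supply in terms of Pb becomes Qs = -311 + 4(Pb + 12) = -263 + 4Pb. Setting this equal to demand: 844 - 2Pb = -263 + 4Pb, so Pb = 184.5.
Sellers receive Ps = 184.5 + 12 = 196.5; Q' = 844 − 2·184.5 = 475.
ΔCS = ½(459 + 475)(192.5 − 184.5) = 3736; ΔPS = ½(459 + 475)(196.5 − 192.5) = 1868.
Government spending = 12 × 475 = 5700.
Net change = 3736 + 1868 − 5700 = -96. The loss equals the DWL triangle ½·12·16.

Net change in total surplus = -£96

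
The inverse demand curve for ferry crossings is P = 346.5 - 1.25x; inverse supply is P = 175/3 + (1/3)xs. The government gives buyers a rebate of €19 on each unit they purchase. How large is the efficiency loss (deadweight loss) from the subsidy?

Pre-subsidy: 346.5 - 1.25x = 175/3 + (1/3)x gives x* = 182 and P* = 119.
With the rebate, buyers effectively pay Pb = Ps − 19, where Ps is the price sellers receive.
On the curves, Pb = 346.5 - 1.25x and Ps = 175/3 + (1/3)x; the wedge Ps − Pb = 19 gives 175/3 + (1/3)x − (346.5 - 1.25x) = 19, so x' = 194.
Then Pb = 346.5 − 1.25·194 = 104 and Ps = 175/3 + (1/3)·194 = 123.
The subsidy expands output by 194 − 182 = 12 past the efficient level; on those units the gap between marginal cost and willingness to pay runs from 0 up to 19.
DWL = ½ × 19 × 12 = 114.

Deadweight loss = €114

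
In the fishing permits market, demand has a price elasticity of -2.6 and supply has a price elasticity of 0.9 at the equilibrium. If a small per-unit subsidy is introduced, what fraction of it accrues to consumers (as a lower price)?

For a small subsidy around the equilibrium, the benefit split depends on the relative slopes, which at a point are proportional to the elasticities.
Buyer share = εs/(εs + |εd|) = 0.9/(0.9 + 2.6) = 9/35; seller share = |εd|/(εs + |εd|) = 26/35.

Consumer share = 9/35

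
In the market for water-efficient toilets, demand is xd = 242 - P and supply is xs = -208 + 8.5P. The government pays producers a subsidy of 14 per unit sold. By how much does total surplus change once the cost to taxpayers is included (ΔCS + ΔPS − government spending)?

Net change in total surplus = -1666/19

Pre-subsidy: 242 - P = -208 + 8.5P gives P* = 900/19, x* = 3698/19.
With the subsidy, sellers receive Ps = Pb + 14 for each unit, where Pb is the price buyers pay.
Supply in terms of Pb becomes xs = -208 + 8.5(Pb + 14) = -89 + 8.5Pb. Setting this equal to demand: 242 - Pb = -89 + 8.5Pb, so Pb = 662/19.
Sellers receive Ps = 662/19 + 14 = 928/19; x' = 242 − 1·(662/19) = 3936/19.
ΔCS = ½(3698/19 + 3936/19)(900/19 − 662/19) = 908446/361; ΔPS = ½(3698/19 + 3936/19)(928/19 − 900/19) = 106876/361.
Government spending = 14 × 3936/19 = 55104/19.
Net change = 908446/361 + 106876/361 − 55104/19 = -1666/19. The loss equals the DWL triangle ½·14·238/19.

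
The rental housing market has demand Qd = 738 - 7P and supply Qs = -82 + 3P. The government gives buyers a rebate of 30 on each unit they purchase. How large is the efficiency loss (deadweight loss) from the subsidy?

Deadweight loss = 945

Pre-subsidy: 738 - 7P = -82 + 3P gives P* = 82, Q* = 164.
With the rebate, buyers effectively pay Pb = Ps − 30, where Ps is the price sellers receive.
Demand in terms of Ps becomes Qd = 738 − 7(Ps − 30) = 948 - 7Ps. Setting this equal to supply: 948 - 7Ps = -82 + 3Ps, so Ps = 103.
Buyers pay Pb = 103 − 30 = 73; Q' = -82 + 3·103 = 227.
The subsidy expands output by 227 − 164 = 63 past the efficient level; on those units the gap between marginal cost and willingness to pay runs from 0 up to 30.
DWL = ½ × 30 × 63 = 945.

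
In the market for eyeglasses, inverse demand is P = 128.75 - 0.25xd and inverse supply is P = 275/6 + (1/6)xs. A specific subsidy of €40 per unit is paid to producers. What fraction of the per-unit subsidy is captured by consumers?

Consumer share = 0.6

Pre-subsidy: 128.75 - 0.25x = 275/6 + (1/6)x gives x* = 199 and P* = 79.
With the subsidy, sellers receive Ps = Pb + 40 for each unit, where Pb is the price buyers pay.
On the curves, Pb = 128.75 - 0.25x and Ps = 275/6 + (1/6)x; the wedge Ps − Pb = 40 gives 275/6 + (1/6)x − (128.75 - 0.25x) = 40, so x' = 295.
Then Pb = 128.75 − 0.25·295 = 55 and Ps = 275/6 + (1/6)·295 = 95.
Buyers' price falls by P* − Pb = 79 − 55 = 24; sellers' price rises by Ps − P* = 95 − 79 = 16.
So consumers capture 24/40 = 0.6 of each unit of subsidy.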